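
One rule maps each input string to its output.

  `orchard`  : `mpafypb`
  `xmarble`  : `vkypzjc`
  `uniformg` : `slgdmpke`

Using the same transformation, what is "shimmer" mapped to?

What's happening: shift every letter 2 places backward in the alphabet (wrapping around).
"shimmer" → "qfgkkcp".

qfgkkcp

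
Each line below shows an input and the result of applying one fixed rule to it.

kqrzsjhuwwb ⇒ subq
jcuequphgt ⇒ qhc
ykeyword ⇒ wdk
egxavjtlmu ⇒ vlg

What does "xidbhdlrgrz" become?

hrzi

The rule is to keep one character in every 3, starting at position 2 (positions 2nd, 5th, 8th, ...), then move the first character to the end.
Starting from "xidbhdlrgrz": after the first operation, "ihrz"; after the second, "hrzi".
(Check on "jcuequphgt": → "cqh" → "qhc" ✓)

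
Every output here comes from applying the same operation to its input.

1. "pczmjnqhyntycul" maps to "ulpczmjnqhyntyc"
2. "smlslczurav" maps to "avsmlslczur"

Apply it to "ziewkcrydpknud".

The transformation: move the last 2 characters to the front (rotate right by 2).
For "ziewkcrydpknud" the result is "udziewkcrydpkn".

udziewkcrydpkn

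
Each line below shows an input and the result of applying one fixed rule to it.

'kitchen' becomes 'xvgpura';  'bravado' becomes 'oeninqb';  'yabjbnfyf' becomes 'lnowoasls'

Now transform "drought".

qebhtug

Looking at the pairs, the operation is to shift every letter 13 places forward in the alphabet (wrapping around) — i.e. ROT13.
Applying that to "drought" gives "qebhtug".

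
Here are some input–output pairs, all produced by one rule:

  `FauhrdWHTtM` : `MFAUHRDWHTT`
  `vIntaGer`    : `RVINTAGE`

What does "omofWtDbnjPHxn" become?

NOMOFWTDBNJPHX

The pattern: move the last character to the front, then convert every letter to uppercase.
"omofWtDbnjPHxn" → "NOMOFWTDBNJPHX".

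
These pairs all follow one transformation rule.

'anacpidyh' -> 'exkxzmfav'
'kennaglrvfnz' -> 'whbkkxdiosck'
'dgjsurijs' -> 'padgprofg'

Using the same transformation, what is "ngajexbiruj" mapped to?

gkdxgbuyfor

Looking at the pairs, the operation is to move the last character to the front, then shift every letter 3 places backward in the alphabet (wrapping around).
Starting from "ngajexbiruj": after the first operation, "jngajexbiru"; after the second, "gkdxgbuyfor".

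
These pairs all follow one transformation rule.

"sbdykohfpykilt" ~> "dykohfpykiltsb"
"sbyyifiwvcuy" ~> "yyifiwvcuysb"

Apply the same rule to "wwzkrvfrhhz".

In each case the input is transformed by: move the first 2 characters to the end (rotate left by 2).
Doing the same to "wwzkrvfrhhz": "zkrvfrhhzww".

zkrvfrhhzww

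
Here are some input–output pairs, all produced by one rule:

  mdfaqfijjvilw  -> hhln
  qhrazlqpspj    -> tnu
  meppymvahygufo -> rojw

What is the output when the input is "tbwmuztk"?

yb

What's happening: shift every letter 2 places forward in the alphabet (wrapping around), then keep one character in every 3, starting at position 3 (positions 3rd, 6th, 9th, ...).
Working it through for "tbwmuztk": intermediate "vdyowbvm", final "yb".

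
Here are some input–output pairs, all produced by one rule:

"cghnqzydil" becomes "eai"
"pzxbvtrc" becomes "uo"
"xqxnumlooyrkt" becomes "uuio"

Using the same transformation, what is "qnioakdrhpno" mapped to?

aoe

The pattern: shift every letter 3 places backward in the alphabet (wrapping around), then keep only the vowels.
Starting from "qnioakdrhpno": after the first operation, "nkflxhaoemkl"; after the second, "aoe".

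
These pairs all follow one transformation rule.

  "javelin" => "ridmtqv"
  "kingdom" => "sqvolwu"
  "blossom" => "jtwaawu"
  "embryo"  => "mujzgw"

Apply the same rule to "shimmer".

apquumz

The rule is to shift every letter 8 places forward in the alphabet (wrapping around).
Doing the same to "shimmer": "apquumz".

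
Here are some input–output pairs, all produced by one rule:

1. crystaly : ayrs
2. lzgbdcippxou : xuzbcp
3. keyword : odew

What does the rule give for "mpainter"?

In each case the input is transformed by: move the last 3 characters to the front (rotate right by 3), then keep every other character starting from the first (positions 1st, 3rd, 5th, ...).
On "mpainter": the first step gives "termpain", and the second then gives "trpi".

trpi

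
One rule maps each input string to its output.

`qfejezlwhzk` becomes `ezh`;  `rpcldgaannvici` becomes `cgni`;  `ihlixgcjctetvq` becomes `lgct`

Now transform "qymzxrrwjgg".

Each output is the input with this applied: keep one character in every 3, starting at position 3 (positions 3rd, 6th, 9th, ...).
On "qymzxrrwjgg" that produces "mrj".

mrj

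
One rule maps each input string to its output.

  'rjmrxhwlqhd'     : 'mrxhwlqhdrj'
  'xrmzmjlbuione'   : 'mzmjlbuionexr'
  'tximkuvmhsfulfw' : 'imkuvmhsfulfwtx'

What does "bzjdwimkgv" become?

The pattern: move the first 2 characters to the end (rotate left by 2).
On "bzjdwimkgv" that produces "jdwimkgvbz".

jdwimkgvbz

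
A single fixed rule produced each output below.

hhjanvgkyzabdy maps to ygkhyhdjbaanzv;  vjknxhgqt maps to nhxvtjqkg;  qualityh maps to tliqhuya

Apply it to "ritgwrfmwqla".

mrfrailtqgww

Looking at the pairs, the operation is to take characters alternately from the front and the back (1st, last, 2nd, 2nd-last, ...), then move the last 3 characters to the front (rotate right by 3).
So "ritgwrfmwqla" becomes "mrfrailtqgww".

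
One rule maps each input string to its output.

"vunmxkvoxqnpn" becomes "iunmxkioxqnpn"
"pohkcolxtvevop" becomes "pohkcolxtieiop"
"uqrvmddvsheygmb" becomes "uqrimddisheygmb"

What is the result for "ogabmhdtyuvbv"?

The rule is to replace every "v" with "i".
Applying that to "ogabmhdtyuvbv" gives "ogabmhdtyuibi".

ogabmhdtyuibi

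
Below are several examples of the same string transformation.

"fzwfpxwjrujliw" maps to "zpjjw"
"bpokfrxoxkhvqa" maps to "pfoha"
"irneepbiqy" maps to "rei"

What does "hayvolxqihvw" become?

aoqv

The rule is to keep one character in every 3, starting at position 2 (positions 2nd, 5th, 8th, ...).
So "hayvolxqihvw" becomes "aoqv".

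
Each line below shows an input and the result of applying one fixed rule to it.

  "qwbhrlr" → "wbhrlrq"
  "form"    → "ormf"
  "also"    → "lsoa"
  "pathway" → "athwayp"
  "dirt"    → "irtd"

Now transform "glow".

lowg

Looking at the pairs, the operation is to move the first character to the end.
Applying that to "glow" gives "lowg".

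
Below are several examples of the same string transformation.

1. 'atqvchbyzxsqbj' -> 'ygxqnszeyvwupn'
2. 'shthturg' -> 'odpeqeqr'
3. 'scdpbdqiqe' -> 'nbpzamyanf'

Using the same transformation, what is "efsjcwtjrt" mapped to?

oqbcpgztqg

The transformation: shift every letter 3 places backward in the alphabet (wrapping around), then move the last 2 characters to the front (rotate right by 2).
On "efsjcwtjrt": the first step gives "bcpgztqgoq", and the second then gives "oqbcpgztqg".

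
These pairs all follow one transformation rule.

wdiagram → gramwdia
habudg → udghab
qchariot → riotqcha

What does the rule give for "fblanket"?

The transformation: swap the front and back halves of the string.
So "fblanket" becomes "nketfbla".

nketfbla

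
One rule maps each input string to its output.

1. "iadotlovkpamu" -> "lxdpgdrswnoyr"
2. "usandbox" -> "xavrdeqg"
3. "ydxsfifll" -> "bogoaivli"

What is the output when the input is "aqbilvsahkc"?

dftnekldovy

What's happening: shift every letter 3 places forward in the alphabet (wrapping around), then take characters alternately from the front and the back (1st, last, 2nd, 2nd-last, ...).
On "aqbilvsahkc": the first step gives "dteloyvdknf", and the second then gives "dftnekldovy".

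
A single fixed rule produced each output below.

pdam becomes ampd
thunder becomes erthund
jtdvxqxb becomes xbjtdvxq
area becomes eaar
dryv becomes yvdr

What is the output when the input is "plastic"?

Looking at the pairs, the operation is to move the last 2 characters to the front (rotate right by 2).
On "plastic" that produces "icplast".

icplast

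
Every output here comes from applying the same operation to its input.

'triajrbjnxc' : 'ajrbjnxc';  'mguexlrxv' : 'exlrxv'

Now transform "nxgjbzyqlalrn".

The rule is to delete the first 3 characters.
Applying that to "nxgjbzyqlalrn" gives "jbzyqlalrn".

jbzyqlalrn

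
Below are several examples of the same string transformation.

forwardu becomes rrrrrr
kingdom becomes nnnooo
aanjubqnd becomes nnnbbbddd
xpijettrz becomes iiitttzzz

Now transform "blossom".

Looking at the pairs, the operation is to keep one character in every 3, starting at position 3 (positions 3rd, 6th, 9th, ...), then repeat every character 3 times.
On "blossom" that produces "oooooo".

oooooo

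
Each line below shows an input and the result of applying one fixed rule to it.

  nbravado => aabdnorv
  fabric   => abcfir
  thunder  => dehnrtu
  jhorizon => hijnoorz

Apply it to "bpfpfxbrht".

Looking at the pairs, the operation is to sort the characters into alphabetical order.
Doing the same to "bpfpfxbrht": "bbffhpprtx".

bbffhpprtx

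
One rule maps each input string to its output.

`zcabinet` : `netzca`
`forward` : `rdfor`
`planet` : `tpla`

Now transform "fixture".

refix

The rule is to move the first 3 characters to the end (rotate left by 3), then delete the first 2 characters.
For "fixture", step one produces "turefix"; step two turns that into "refix".
(Check on "planet": → "netpla" → "tpla" ✓)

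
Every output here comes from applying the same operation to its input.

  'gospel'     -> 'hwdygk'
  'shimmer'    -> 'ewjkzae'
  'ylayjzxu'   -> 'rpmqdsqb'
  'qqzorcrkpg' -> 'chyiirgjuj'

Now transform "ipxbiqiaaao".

ssgahptaias

Each output is the input with this applied: shift every letter 8 places backward in the alphabet (wrapping around), then move the last 3 characters to the front (rotate right by 3).
On "ipxbiqiaaao" that produces "ssgahptaias".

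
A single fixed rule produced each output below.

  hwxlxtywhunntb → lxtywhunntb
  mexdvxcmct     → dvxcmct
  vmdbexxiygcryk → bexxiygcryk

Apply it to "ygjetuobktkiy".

The transformation: delete the first 3 characters.
Doing the same to "ygjetuobktkiy": "etuobktkiy".

etuobktkiy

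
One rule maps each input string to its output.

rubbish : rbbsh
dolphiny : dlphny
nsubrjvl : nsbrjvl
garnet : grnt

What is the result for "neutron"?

Rule — remove every vowel.
On "neutron" that produces "ntrn".

ntrn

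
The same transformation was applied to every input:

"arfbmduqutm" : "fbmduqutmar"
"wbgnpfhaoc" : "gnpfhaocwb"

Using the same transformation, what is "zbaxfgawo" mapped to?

axfgawozb

What's happening: move the first 2 characters to the end (rotate left by 2).
Doing the same to "zbaxfgawo": "axfgawozb".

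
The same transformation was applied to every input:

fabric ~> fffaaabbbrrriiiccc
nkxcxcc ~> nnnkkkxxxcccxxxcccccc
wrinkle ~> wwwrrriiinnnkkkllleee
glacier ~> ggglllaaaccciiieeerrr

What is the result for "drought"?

dddrrrooouuuggghhhttt

The pattern: repeat every character 3 times.
For "drought" the result is "dddrrrooouuuggghhhttt".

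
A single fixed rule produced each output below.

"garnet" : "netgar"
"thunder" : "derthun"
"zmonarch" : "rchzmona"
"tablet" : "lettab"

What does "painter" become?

terpain

Looking at the pairs, the operation is to move the last 3 characters to the front (rotate right by 3).
Applying that to "painter" gives "terpain".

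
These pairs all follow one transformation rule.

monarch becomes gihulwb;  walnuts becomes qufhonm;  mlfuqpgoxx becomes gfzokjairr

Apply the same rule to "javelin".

What's happening: shift every letter 6 places backward in the alphabet (wrapping around).
"javelin" → "dupyfch".

dupyfch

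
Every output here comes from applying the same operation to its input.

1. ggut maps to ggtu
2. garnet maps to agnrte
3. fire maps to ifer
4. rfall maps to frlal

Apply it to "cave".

acev

Rule — swap each adjacent pair of characters (1↔2, 3↔4, ...).
On "cave" that produces "acev".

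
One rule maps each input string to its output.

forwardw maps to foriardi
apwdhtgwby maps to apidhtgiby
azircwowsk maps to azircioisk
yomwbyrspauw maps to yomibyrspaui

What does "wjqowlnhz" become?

Each output is the input with this applied: replace every "w" with "i".
On "wjqowlnhz" that produces "ijqoilnhz".

ijqoilnhz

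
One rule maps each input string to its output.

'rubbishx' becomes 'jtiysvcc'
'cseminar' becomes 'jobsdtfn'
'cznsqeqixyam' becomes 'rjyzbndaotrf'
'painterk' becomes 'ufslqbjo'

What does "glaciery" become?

jfszhmbd

The pattern: shift every letter 1 place forward in the alphabet (wrapping around), then swap the front and back halves of the string.
Doing the same to "glaciery": "jfszhmbd".
(Check on "cseminar": → "dtfnjobs" → "jobsdtfn" ✓)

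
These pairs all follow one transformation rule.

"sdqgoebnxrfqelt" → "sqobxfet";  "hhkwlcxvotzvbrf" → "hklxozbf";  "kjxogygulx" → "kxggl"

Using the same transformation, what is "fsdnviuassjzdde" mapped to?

fdvusjde

What's happening: keep every other character starting from the first (positions 1st, 3rd, 5th, ...).
On "fsdnviuassjzdde" that produces "fdvusjde".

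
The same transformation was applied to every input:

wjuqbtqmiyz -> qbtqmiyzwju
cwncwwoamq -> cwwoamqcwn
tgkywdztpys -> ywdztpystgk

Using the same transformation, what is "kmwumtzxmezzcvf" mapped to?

umtzxmezzcvfkmw

What's happening: move the first 3 characters to the end (rotate left by 3).
"kmwumtzxmezzcvf" → "umtzxmezzcvfkmw".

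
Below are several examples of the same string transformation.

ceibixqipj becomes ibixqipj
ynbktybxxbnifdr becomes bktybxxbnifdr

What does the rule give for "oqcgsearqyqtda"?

The pattern: delete the first 2 characters.
"oqcgsearqyqtda" → "cgsearqyqtda".

cgsearqyqtda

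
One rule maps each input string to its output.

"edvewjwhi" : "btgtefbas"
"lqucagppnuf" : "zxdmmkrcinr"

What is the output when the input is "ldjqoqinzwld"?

nlnfkwtiaiag

In each case the input is transformed by: move the first 3 characters to the end (rotate left by 3), then shift every letter 3 places backward in the alphabet (wrapping around).
On "ldjqoqinzwld": the first step gives "qoqinzwldldj", and the second then gives "nlnfkwtiaiag".
(Check on "edvewjwhi": → "ewjwhiedv" → "btgtefbas" ✓)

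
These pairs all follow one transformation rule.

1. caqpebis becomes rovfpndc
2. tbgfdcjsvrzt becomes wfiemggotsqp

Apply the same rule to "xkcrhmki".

The transformation: shift every letter 13 places forward in the alphabet (wrapping around) — i.e. ROT13, then swap the front and back halves of the string.
Applying that to "xkcrhmki" gives "uzxvkxpe".

uzxvkxpe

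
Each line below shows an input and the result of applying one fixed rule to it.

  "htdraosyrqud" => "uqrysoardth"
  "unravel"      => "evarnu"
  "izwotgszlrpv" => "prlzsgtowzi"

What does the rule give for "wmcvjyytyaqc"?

Each output is the input with this applied: delete the last character, then reverse the string.
For "wmcvjyytyaqc", step one produces "wmcvjyytyaq"; step two turns that into "qaytyyjvcmw".

qaytyyjvcmw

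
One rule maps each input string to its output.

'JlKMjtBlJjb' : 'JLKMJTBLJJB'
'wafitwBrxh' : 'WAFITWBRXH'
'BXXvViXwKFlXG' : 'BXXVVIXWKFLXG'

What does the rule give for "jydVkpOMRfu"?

JYDVKPOMRFU

The transformation: convert every letter to uppercase.
So "jydVkpOMRfu" becomes "JYDVKPOMRFU".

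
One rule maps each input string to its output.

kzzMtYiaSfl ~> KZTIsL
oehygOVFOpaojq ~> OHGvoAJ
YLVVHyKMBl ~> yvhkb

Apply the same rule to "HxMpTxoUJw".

hmtOj

Looking at the pairs, the operation is to flip the case of every letter, then keep every other character starting from the first (positions 1st, 3rd, 5th, ...).
Starting from "HxMpTxoUJw": after the first operation, "hXmPtXOujW"; after the second, "hmtOj".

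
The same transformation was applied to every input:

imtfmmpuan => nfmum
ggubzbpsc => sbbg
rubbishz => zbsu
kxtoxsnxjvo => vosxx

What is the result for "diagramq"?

The rule is to keep every other character starting from the second (positions 2nd, 4th, 6th, ...), then swap the first and last characters.
Working it through for "diagramq": intermediate "igaq", final "qgai".
(Check on "imtfmmpuan": → "mfmun" → "nfmum" ✓)

qgai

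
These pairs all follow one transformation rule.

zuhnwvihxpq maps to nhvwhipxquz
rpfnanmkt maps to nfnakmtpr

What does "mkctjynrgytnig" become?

tcyjrnygntgikm

Each output is the input with this applied: swap each adjacent pair of characters (1↔2, 3↔4, ...), then move the first 2 characters to the end (rotate left by 2).
For "mkctjynrgytnig", step one produces "kmtcyjrnygntgi"; step two turns that into "tcyjrnygntgikm".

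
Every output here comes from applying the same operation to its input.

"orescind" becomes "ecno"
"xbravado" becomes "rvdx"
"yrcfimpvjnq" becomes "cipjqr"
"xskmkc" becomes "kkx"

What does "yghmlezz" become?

Each output is the input with this applied: move the first 2 characters to the end (rotate left by 2), then keep every other character starting from the first (positions 1st, 3rd, 5th, ...).
On "yghmlezz": the first step gives "hmlezzyg", and the second then gives "hlzy".

hlzy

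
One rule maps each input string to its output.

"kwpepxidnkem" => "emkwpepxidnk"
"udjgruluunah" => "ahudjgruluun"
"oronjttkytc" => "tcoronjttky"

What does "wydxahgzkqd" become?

qdwydxahgzk

In each case the input is transformed by: move the last 2 characters to the front (rotate right by 2).
On "wydxahgzkqd" that produces "qdwydxahgzk".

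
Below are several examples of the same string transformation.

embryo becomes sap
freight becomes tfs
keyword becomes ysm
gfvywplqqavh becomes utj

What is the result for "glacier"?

uzo

Each output is the input with this applied: shift every letter 12 places backward in the alphabet (wrapping around), then keep only the first 3 characters.
Doing the same to "glacier": "uzo".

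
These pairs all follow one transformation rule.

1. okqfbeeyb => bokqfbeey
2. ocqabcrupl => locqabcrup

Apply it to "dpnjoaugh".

What's happening: move the last character to the front.
Applying that to "dpnjoaugh" gives "hdpnjoaug".

hdpnjoaug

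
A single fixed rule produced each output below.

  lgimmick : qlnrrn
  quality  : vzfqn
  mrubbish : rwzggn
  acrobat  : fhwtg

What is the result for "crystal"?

In each case the input is transformed by: shift every letter 5 places forward in the alphabet (wrapping around), then delete the last 2 characters.
Doing the same to "crystal": "hwdxy".

hwdxy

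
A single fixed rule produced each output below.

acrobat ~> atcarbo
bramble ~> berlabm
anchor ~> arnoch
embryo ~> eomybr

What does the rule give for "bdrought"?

btdhrgou

In each case the input is transformed by: take characters alternately from the front and the back (1st, last, 2nd, 2nd-last, ...).
Applying that to "bdrought" gives "btdhrgou".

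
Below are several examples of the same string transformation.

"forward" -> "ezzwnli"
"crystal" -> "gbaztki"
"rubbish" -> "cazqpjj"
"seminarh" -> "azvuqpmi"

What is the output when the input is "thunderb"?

The transformation: sort the characters into reverse alphabetical order, then shift every letter 8 places forward in the alphabet (wrapping around).
Working it through for "thunderb": intermediate "utrnhedb", final "cbzvpmlj".

cbzvpmlj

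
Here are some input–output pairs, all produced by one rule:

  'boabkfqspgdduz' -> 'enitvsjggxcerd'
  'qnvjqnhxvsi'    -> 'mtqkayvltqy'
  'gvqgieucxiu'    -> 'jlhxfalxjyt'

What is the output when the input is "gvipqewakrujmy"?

The transformation: shift every letter 3 places forward in the alphabet (wrapping around), then move the first 3 characters to the end (rotate left by 3).
Working it through for "gvipqewakrujmy": intermediate "jylsthzdnuxmpb", final "sthzdnuxmpbjyl".

sthzdnuxmpbjyl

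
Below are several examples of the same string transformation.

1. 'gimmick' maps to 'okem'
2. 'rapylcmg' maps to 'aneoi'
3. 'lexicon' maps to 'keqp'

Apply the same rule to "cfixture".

zvwtg

In each case the input is transformed by: delete the first 3 characters, then shift every letter 2 places forward in the alphabet (wrapping around).
Applying both steps to "cfixture": "xture", then "zvwtg".
(Check on "rapylcmg": → "ylcmg" → "aneoi" ✓)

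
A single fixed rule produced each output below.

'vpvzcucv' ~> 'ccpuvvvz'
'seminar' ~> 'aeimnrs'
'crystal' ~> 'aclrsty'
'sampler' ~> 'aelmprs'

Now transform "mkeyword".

dekmorwy

Each output is the input with this applied: sort the characters into alphabetical order.
Doing the same to "mkeyword": "dekmorwy".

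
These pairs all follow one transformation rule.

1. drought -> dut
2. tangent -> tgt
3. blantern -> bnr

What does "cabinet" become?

The pattern: keep one character in every 3, starting at position 1 (positions 1st, 4th, 7th, ...).
Doing the same to "cabinet": "cit".

cit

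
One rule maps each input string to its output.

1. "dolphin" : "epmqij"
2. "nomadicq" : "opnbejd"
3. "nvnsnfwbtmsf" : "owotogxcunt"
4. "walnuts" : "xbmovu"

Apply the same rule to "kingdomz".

ljohepn

The rule is to delete the last character, then shift every letter 1 place forward in the alphabet (wrapping around).
Applying both steps to "kingdomz": "kingdom", then "ljohepn".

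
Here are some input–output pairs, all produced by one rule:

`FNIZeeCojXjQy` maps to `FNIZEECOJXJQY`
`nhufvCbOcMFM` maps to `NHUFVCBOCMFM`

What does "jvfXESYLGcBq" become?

Each output is the input with this applied: convert every letter to uppercase.
For "jvfXESYLGcBq" the result is "JVFXESYLGCBQ".

JVFXESYLGCBQ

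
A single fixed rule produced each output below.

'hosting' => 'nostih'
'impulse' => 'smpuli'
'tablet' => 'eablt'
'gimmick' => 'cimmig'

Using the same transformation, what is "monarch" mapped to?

In each case the input is transformed by: delete the last character, then swap the first and last characters.
On "monarch": the first step gives "monarc", and the second then gives "conarm".

conarm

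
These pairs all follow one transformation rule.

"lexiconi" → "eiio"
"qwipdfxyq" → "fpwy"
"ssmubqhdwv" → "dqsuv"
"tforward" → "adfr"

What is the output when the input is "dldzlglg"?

gglz

The pattern: keep every other character starting from the second (positions 2nd, 4th, 6th, ...), then sort the characters into alphabetical order.
On "dldzlglg": the first step gives "lzgg", and the second then gives "gglz".
(Check on "ssmubqhdwv": → "suqdv" → "dqsuv" ✓)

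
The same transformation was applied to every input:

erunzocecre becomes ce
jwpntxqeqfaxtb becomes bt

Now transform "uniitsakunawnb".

bn

In each case the input is transformed by: swap each adjacent pair of characters (1↔2, 3↔4, ...), then keep only the last 2 characters.
So "uniitsakunawnb" becomes "bn".
(Check on "jwpntxqeqfaxtb": → "wjnpxteqfqxabt" → "bt" ✓)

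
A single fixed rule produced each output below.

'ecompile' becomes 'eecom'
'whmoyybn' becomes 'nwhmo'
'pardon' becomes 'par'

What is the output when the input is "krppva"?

krp

In each case the input is transformed by: swap the front and back halves of the string, then delete the first 3 characters.
Working it through for "krppva": intermediate "pvakrp", final "krp".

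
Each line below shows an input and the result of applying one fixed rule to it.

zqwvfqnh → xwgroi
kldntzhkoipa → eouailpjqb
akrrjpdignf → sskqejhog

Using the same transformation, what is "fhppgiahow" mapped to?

The rule is to delete the first 2 characters, then shift every letter 1 place forward in the alphabet (wrapping around).
Working it through for "fhppgiahow": intermediate "ppgiahow", final "qqhjbipx".

qqhjbipx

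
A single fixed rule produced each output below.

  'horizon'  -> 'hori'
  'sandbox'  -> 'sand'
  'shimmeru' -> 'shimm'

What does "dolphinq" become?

dolph

Looking at the pairs, the operation is to delete the last 3 characters.
Applying that to "dolphinq" gives "dolph".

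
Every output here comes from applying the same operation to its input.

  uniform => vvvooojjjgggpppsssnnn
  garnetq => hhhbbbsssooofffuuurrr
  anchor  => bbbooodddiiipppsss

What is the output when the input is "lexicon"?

The rule is to shift every letter 1 place forward in the alphabet (wrapping around), then repeat every character 3 times.
For "lexicon", step one produces "mfyjdpo"; step two turns that into "mmmfffyyyjjjdddpppooo".

mmmfffyyyjjjdddpppooo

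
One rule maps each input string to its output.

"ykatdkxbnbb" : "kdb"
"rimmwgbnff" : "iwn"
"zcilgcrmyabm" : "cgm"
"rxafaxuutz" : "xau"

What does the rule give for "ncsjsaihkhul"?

The pattern: delete the last 2 characters, then keep one character in every 3, starting at position 2 (positions 2nd, 5th, 8th, ...).
Applying both steps to "ncsjsaihkhul": "ncsjsaihkh", then "csh".

csh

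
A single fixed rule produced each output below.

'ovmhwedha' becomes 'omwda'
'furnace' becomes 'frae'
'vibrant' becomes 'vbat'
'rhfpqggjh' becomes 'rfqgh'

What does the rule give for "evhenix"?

ehnx

The transformation: keep every other character starting from the first (positions 1st, 3rd, 5th, ...).
For "evhenix" the result is "ehnx".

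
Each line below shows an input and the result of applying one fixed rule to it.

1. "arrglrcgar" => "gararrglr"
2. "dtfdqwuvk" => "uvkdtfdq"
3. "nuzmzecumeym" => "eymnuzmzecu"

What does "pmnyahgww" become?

The transformation: move the last 3 characters to the front (rotate right by 3), then delete the last character.
Working it through for "pmnyahgww": intermediate "gwwpmnyah", final "gwwpmnya".
(Check on "arrglrcgar": → "gararrglrc" → "gararrglr" ✓)

gwwpmnya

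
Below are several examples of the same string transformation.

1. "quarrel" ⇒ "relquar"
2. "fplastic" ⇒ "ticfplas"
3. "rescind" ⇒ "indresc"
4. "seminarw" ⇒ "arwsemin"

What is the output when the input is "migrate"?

Rule — move the last 3 characters to the front (rotate right by 3).
On "migrate" that produces "atemigr".

atemigr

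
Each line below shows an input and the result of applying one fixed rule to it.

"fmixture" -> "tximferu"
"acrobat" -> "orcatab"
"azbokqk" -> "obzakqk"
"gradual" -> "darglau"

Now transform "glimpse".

milgesp

What's happening: move the last 3 characters to the front (rotate right by 3), then reverse the string.
Applying both steps to "glimpse": "pseglim", then "milgesp".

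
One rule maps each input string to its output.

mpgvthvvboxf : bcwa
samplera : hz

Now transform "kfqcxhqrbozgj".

lcwb

Looking at the pairs, the operation is to shift every letter 5 places backward in the alphabet (wrapping around), then keep one character in every 3, starting at position 3 (positions 3rd, 6th, 9th, ...).
Starting from "kfqcxhqrbozgj": after the first operation, "falxsclmwjube"; after the second, "lcwb".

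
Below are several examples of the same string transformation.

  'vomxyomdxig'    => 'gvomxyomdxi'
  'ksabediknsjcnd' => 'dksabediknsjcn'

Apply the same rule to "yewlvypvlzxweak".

Each output is the input with this applied: move the last character to the front.
So "yewlvypvlzxweak" becomes "kyewlvypvlzxwea".

kyewlvypvlzxwea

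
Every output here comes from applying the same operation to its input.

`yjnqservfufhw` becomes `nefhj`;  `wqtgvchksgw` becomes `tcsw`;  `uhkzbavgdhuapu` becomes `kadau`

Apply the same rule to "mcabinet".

The rule is to move the first 2 characters to the end (rotate left by 2), then keep one character in every 3, starting at position 1 (positions 1st, 4th, 7th, ...).
On "mcabinet": the first step gives "abinetmc", and the second then gives "anm".

anm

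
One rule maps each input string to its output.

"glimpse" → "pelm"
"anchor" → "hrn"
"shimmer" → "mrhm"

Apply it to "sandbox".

Looking at the pairs, the operation is to move the last 3 characters to the front (rotate right by 3), then keep every other character starting from the first (positions 1st, 3rd, 5th, ...).
On "sandbox": the first step gives "boxsand", and the second then gives "bxad".

bxad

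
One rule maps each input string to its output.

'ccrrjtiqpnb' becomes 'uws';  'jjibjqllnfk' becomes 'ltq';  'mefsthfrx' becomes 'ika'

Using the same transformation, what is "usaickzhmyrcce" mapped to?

dnpf

The rule is to keep one character in every 3, starting at position 3 (positions 3rd, 6th, 9th, ...), then shift every letter 3 places forward in the alphabet (wrapping around).
Starting from "usaickzhmyrcce": after the first operation, "akmc"; after the second, "dnpf".
(Check on "ccrrjtiqpnb": → "rtp" → "uws" ✓)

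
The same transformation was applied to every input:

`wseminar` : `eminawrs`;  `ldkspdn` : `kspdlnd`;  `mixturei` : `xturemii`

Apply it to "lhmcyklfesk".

The rule is to swap the first and last characters, then move the first 2 characters to the end (rotate left by 2).
On "lhmcyklfesk": the first step gives "khmcyklfesl", and the second then gives "mcyklfeslkh".

mcyklfeslkh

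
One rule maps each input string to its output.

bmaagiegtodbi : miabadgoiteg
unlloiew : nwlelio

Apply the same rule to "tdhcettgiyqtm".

dmhtcqeytitg

The transformation: delete the first character, then take characters alternately from the front and the back (1st, last, 2nd, 2nd-last, ...).
Doing the same to "tdhcettgiyqtm": "dmhtcqeytitg".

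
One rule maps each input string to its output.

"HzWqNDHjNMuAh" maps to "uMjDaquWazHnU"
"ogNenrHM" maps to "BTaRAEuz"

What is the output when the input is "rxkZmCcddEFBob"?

EKXmZpPQQrsoBO

The pattern: flip the case of every letter, then shift every letter 13 places forward in the alphabet (wrapping around) — i.e. ROT13.
Applying both steps to "rxkZmCcddEFBob": "RXKzMcCDDefbOB", then "EKXmZpPQQrsoBO".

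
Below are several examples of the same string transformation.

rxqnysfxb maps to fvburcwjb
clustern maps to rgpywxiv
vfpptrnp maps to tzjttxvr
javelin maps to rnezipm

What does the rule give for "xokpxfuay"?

cbsotbjye

In each case the input is transformed by: shift every letter 4 places forward in the alphabet (wrapping around), then move the last character to the front.
On "xokpxfuay": the first step gives "bsotbjyec", and the second then gives "cbsotbjye".
(Check on "rxqnysfxb": → "vburcwjbf" → "fvburcwjb" ✓)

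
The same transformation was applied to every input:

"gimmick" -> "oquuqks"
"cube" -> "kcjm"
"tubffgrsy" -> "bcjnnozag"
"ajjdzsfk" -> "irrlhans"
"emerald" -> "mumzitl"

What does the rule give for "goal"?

owit

The transformation: shift every letter 8 places forward in the alphabet (wrapping around).
"goal" → "owit".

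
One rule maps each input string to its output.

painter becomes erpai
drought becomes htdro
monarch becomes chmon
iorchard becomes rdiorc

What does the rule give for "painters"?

rspain

What's happening: move the last 2 characters to the front (rotate right by 2), then delete the last 2 characters.
"painters" → "rspain".
(Check on "iorchard": → "rdiorcha" → "rdiorc" ✓)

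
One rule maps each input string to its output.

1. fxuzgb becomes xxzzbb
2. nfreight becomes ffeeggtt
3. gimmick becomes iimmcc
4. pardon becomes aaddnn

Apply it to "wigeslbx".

Each output is the input with this applied: keep every other character starting from the second (positions 2nd, 4th, 6th, ...), then double every character.
Doing the same to "wigeslbx": "iieellxx".

iieellxx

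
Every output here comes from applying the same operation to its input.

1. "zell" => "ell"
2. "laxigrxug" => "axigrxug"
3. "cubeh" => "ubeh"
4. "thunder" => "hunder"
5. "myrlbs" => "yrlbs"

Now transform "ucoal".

In each case the input is transformed by: delete the first character.
"ucoal" → "coal".

coal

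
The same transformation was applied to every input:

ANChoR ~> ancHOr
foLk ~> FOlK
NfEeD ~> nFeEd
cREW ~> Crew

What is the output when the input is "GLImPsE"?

gliMpSe

The transformation: flip the case of every letter.
So "GLImPsE" becomes "gliMpSe".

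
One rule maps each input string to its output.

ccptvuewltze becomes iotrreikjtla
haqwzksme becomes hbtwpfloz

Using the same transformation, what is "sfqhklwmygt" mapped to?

What's happening: shift every letter 11 places backward in the alphabet (wrapping around), then move the last 3 characters to the front (rotate right by 3).
Starting from "sfqhklwmygt": after the first operation, "hufwzalbnvi"; after the second, "nvihufwzalb".
(Check on "ccptvuewltze": → "rreikjtlaiot" → "iotrreikjtla" ✓)

nvihufwzalb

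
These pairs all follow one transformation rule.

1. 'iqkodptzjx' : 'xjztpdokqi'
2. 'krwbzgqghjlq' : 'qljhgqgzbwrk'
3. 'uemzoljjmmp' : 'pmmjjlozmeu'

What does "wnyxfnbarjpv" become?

The rule is to reverse the string.
Doing the same to "wnyxfnbarjpv": "vpjrabnfxynw".

vpjrabnfxynw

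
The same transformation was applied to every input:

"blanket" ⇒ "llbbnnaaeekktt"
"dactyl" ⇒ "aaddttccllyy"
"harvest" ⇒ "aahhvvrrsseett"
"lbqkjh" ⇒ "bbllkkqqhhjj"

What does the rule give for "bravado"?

rrbbvvaaddaaoo

The pattern: swap each adjacent pair of characters (1↔2, 3↔4, ...), then double every character.
Working it through for "bravado": intermediate "rbvadao", final "rrbbvvaaddaaoo".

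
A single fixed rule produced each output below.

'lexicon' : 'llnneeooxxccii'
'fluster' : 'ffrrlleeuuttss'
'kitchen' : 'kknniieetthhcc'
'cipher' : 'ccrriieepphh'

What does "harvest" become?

hhttaassrreevv

The rule is to take characters alternately from the front and the back (1st, last, 2nd, 2nd-last, ...), then double every character.
Working it through for "harvest": intermediate "htasrev", final "hhttaassrreevv".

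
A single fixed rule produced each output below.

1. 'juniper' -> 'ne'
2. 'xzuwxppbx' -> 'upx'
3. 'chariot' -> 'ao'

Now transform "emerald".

What's happening: keep one character in every 3, starting at position 3 (positions 3rd, 6th, 9th, ...).
On "emerald" that produces "el".

el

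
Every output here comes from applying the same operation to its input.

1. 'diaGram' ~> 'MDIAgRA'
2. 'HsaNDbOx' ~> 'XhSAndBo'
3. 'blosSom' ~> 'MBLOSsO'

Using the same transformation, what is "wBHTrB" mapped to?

Rule — move the last character to the front, then flip the case of every letter.
Applying both steps to "wBHTrB": "BwBHTr", then "bWbhtR".

bWbhtR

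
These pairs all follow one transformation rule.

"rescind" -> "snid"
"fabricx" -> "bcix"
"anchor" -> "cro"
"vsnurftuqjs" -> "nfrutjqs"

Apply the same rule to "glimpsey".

The rule is to swap each adjacent pair of characters (1↔2, 3↔4, ...), then delete the first 3 characters.
Starting from "glimpsey": after the first operation, "lgmispye"; after the second, "ispye".

ispye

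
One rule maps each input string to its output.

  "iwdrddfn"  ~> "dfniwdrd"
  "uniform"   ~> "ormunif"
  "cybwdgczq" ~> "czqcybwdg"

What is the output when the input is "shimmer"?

mershim

Rule — move the last 3 characters to the front (rotate right by 3).
Applying that to "shimmer" gives "mershim".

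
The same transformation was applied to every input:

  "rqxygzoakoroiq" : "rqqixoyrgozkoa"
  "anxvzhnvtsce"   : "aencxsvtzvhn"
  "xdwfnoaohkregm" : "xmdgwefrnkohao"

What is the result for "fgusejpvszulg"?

Rule — take characters alternately from the front and the back (1st, last, 2nd, 2nd-last, ...).
Applying that to "fgusejpvszulg" gives "fggluuszesjvp".

fggluuszesjvp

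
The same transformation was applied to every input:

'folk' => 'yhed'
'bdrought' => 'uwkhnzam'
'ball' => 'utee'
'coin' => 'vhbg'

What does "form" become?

Looking at the pairs, the operation is to shift every letter 7 places backward in the alphabet (wrapping around).
"form" → "yhkf".

yhkf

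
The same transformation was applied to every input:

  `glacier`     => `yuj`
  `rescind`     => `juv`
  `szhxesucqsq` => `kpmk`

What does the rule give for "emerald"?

In each case the input is transformed by: shift every letter 8 places backward in the alphabet (wrapping around), then keep one character in every 3, starting at position 1 (positions 1st, 4th, 7th, ...).
Applying that to "emerald" gives "wjv".

wjv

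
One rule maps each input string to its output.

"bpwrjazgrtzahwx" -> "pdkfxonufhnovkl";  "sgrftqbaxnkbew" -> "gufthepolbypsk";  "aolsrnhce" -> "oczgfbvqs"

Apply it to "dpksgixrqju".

What's happening: shift every letter 12 places backward in the alphabet (wrapping around).
On "dpksgixrqju" that produces "rdyguwlfexi".

rdyguwlfexi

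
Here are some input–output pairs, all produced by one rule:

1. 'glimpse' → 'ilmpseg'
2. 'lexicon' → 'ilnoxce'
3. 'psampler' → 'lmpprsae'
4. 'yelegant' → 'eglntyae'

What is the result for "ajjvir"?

jjrvai

What's happening: sort the characters into alphabetical order, then move the first 2 characters to the end (rotate left by 2).
For "ajjvir", step one produces "aijjrv"; step two turns that into "jjrvai".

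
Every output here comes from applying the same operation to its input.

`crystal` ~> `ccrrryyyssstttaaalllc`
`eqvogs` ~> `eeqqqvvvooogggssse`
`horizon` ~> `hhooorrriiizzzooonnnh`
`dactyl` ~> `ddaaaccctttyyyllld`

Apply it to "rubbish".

The pattern: repeat every character 3 times, then move the first character to the end.
Applying both steps to "rubbish": "rrruuubbbbbbiiissshhh", then "rruuubbbbbbiiissshhhr".

rruuubbbbbbiiissshhhr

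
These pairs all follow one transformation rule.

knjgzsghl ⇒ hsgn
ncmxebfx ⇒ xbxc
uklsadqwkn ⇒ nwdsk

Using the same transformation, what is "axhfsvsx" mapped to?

Rule — keep every other character starting from the second (positions 2nd, 4th, 6th, ...), then reverse the string.
Starting from "axhfsvsx": after the first operation, "xfvx"; after the second, "xvfx".

xvfx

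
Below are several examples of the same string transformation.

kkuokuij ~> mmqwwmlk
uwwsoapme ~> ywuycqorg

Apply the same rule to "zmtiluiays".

Each output is the input with this applied: swap each adjacent pair of characters (1↔2, 3↔4, ...), then shift every letter 2 places forward in the alphabet (wrapping around).
Starting from "zmtiluiays": after the first operation, "mzitulaisy"; after the second, "obkvwnckua".

obkvwnckua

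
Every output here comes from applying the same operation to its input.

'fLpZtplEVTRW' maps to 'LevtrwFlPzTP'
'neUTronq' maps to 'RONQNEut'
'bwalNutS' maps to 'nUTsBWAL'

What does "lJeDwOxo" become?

The pattern: flip the case of every letter, then swap the front and back halves of the string.
"lJeDwOxo" → "LjEdWoXO" → "WoXOLjEd".

WoXOLjEd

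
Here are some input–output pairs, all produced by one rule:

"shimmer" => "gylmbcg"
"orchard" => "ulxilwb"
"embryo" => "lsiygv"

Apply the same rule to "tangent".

The pattern: move the last 3 characters to the front (rotate right by 3), then shift every letter 6 places backward in the alphabet (wrapping around).
On "tangent": the first step gives "enttang", and the second then gives "yhnnuha".

yhnnuha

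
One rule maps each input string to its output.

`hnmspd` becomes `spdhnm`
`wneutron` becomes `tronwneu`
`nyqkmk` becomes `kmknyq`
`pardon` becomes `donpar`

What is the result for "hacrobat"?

Each output is the input with this applied: swap the front and back halves of the string.
"hacrobat" → "obathacr".

obathacr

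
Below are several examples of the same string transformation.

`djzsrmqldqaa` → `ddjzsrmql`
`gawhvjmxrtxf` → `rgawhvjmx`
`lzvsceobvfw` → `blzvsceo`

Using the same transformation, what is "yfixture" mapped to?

tyfix

Each output is the input with this applied: delete the last 3 characters, then move the last character to the front.
Applying both steps to "yfixture": "yfixt", then "tyfix".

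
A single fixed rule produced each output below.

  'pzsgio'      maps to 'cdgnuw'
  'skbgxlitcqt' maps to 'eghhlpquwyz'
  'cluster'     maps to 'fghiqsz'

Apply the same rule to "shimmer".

The pattern: shift every letter 12 places backward in the alphabet (wrapping around), then sort the characters into alphabetical order.
Doing the same to "shimmer": "aafgsvw".

aafgsvw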